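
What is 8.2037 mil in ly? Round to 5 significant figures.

2.2025 × 10^-20 ly

1 mil = 2.68478 × 10^-21 ly.
Then 8.2037 × 2.68478 × 10^-21 ≈ 2.2025 × 10^-20 ly.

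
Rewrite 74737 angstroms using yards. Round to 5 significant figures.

1 Å = 1.09361 × 10^-10 yards.
Thus 74737 × 1.09361 × 10^-10 ≈ 8.1733 × 10^-6 yd.

8.1733 × 10^-6 yd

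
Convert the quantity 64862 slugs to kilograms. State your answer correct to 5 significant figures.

1 slug = 14.5939 kilograms.
64862 × 14.5939 ≈ 946590 kg.

946590 kg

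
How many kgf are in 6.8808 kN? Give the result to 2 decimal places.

1 kN = 101.972 kgf.
So 6.8808 × 101.972 ≈ 701.65 kgf.

701.65 kgf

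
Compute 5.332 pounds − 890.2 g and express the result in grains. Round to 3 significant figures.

5.332 lb = 37324.0 gr and 890.2 g = 13737.9 gr.
37324.0 − 13737.9 ≈ 23600 gr.

23600 grains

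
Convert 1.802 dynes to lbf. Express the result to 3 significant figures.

4.05 × 10^-6 pounds-force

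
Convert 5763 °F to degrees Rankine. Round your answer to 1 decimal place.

6222.7 °R

°R = °F + 459.67.
Applying the formula gives 6222.7 °R.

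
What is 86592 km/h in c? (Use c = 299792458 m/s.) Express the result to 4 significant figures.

8.023 × 10^-5 c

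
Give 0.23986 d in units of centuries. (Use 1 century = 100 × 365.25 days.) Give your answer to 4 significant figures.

1 day = 2.73785e-5 century.
So 0.23986 × 2.73785e-5 ≈ 6.567e-6 century.

6.567e-6 centuries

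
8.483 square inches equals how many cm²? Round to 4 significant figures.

54.73 square centimeters

1 in² = 6.45160 cm².
Thus 8.483 × 6.45160 ≈ 54.73 cm².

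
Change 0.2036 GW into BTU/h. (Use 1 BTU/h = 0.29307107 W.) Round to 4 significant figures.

1 gigawatt = 3.41214 × 10^9 BTU/h.
So 0.2036 × 3.41214 × 10^9 ≈ 6.947 × 10^8 BTU/h.

6.947 × 10^8 BTU/h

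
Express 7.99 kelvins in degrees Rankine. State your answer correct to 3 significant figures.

14.4 °R

°R = K × 9/5.
Applying the formula gives 14.4 °R.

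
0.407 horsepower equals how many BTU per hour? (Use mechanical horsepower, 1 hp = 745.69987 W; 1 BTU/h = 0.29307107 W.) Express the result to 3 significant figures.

1 horsepower = 2544.43 BTU/h.
So 0.407 × 2544.43 ≈ 1040 BTU/h.

1040 BTU per hour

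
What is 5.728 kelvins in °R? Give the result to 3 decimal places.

°R = K × 9/5.
Applying the formula gives 10.310 °R.

10.310 °R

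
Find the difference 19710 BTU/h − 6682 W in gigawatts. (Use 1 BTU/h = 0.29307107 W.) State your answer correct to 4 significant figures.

19710 BTU/h = 5.77643e-6 GW and 6682 W = 6.68200e-6 GW.
5.77643e-6 − 6.68200e-6 ≈ -9.056e-7 GW.

-9.056e-7 gigawatts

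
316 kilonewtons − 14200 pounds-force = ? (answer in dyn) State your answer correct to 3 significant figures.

316 kN = 3.16000 × 10^10 dyn and 14200 lbf = 6.31647 × 10^9 dyn.
3.16000 × 10^10 − 6.31647 × 10^9 ≈ 2.53 × 10^10 dyn.

2.53 × 10^10 dyn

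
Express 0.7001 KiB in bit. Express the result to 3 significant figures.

5740 bits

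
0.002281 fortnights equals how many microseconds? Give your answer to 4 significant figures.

2.759e+9 microseconds

1 fortnight = 1.20960e+12 μs.
0.002281 × 1.20960e+12 ≈ 2.759e+9 μs.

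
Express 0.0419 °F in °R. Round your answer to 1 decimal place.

459.7 °R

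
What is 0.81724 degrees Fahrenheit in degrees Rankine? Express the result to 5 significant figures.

°R = °F + 459.67.
Applying the formula gives 460.49 °R.

460.49 °R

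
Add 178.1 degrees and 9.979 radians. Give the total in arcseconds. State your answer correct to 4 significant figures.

2.699e+6 arcseconds

178.1 ° = 641160 arcsec and 9.979 rad = 2.05832e+6 arcsec.
641160 + 2.05832e+6 ≈ 2.699e+6 arcsec.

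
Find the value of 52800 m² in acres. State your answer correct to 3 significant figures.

1 m² = 0.000247105 acres.
Then 52800 × 0.000247105 ≈ 13.0 acre.

13.0 acre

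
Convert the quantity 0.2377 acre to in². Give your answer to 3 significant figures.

1.49e+6 square inches

1 acre = 6.27264e+6 square inches.
Then 0.2377 × 6.27264e+6 ≈ 1.49e+6 in².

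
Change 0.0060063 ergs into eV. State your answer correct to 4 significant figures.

3.749e+9 eV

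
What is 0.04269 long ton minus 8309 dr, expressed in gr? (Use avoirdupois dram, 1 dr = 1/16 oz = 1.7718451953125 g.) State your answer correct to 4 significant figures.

0.04269 long ton = 669379 gr and 8309 dr = 227199 gr.
669379 − 227199 ≈ 442200 gr.

442200 grains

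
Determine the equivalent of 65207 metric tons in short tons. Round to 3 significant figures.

1 t = 1.10231 short tons.
Thus 65207 × 1.10231 ≈ 71900 short ton.

71900 short ton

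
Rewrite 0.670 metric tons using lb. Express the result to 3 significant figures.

1480 lb

1 t = 2204.62 pounds.
0.670 × 2204.62 ≈ 1480 lb.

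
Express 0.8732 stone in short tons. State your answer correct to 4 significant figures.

1 st = 0.00700000 short tons.
0.8732 × 0.00700000 ≈ 0.006112 short ton.

0.006112 short ton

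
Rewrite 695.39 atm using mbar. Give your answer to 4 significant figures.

704600 mbar

1 atmosphere = 1013.25 mbar.
So 695.39 × 1013.25 ≈ 704600 mbar.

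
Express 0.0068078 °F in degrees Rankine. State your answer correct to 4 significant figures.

459.7 °R

°R = °F + 459.67.
Applying the formula gives 459.7 °R.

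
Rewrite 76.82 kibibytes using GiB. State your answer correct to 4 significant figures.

7.326e-5 GiB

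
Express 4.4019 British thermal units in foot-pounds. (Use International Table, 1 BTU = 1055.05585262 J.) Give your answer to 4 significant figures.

3425 ft·lbf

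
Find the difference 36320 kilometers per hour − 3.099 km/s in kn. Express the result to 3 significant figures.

13600 knots

36320 km/h = 19611.2 kn and 3.099 km/s = 6023.97 kn.
19611.2 − 6023.97 ≈ 13600 kn.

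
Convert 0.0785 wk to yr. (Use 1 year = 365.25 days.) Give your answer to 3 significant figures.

1 week = 0.0191650 yr.
So 0.0785 × 0.0191650 ≈ 0.00150 yr.

0.00150 years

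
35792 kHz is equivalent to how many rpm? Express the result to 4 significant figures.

2.148 × 10^9 rpm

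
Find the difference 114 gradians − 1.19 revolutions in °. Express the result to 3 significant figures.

-326 °

114 grad = 102.600 ° and 1.19 rev = 428.400 °.
102.600 − 428.400 ≈ -326 °.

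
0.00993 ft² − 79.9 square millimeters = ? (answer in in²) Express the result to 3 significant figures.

0.00993 ft² = 1.42992 in² and 79.9 mm² = 0.123845 in².
1.42992 − 0.123845 ≈ 1.31 in².

1.31 in²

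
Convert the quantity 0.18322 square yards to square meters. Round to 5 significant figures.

1 square yard = 0.836127 square meters.
So 0.18322 × 0.836127 ≈ 0.15320 m².

0.15320 m²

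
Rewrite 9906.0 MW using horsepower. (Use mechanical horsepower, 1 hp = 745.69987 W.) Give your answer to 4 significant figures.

1.328e+7 horsepower

1 MW = 1341.02 hp.
Thus 9906.0 × 1341.02 ≈ 1.328e+7 hp.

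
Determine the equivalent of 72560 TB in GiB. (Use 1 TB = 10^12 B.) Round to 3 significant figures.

1 TB = 931.323 GiB.
So 72560 × 931.323 ≈ 6.76e+7 GiB.

6.76e+7 GiB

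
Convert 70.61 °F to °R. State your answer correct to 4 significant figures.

°R = °F + 459.67.
Applying the formula gives 530.3 °R.

530.3 °R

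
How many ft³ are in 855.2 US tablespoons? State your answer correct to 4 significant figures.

1 US tbsp = 0.000522190 cubic feet.
Thus 855.2 × 0.000522190 ≈ 0.4466 ft³.

0.4466 cubic feet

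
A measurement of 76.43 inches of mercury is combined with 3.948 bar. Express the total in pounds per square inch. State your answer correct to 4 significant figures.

76.43 inHg = 37.5389 psi and 3.948 bar = 57.2609 psi.
37.5389 + 57.2609 ≈ 94.80 psi.

94.80 psi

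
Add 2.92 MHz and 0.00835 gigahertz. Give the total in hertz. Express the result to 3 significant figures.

2.92 MHz = 2.92000e+6 Hz and 0.00835 GHz = 8.35000e+6 Hz.
2.92000e+6 + 8.35000e+6 ≈ 1.13e+7 Hz.

1.13e+7 Hz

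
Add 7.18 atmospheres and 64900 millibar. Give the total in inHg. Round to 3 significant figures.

2130 inches of mercury

7.18 atm = 214.835 inHg and 64900 mbar = 1916.50 inHg.
214.835 + 1916.50 ≈ 2130 inHg.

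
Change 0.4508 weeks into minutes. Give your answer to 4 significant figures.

1 wk = 10080.0 minutes.
So 0.4508 × 10080.0 ≈ 4544 min.

4544 min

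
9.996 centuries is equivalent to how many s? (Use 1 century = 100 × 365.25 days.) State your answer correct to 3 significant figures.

3.15 × 10^10 s

1 century = 3.15576 × 10^9 seconds.
9.996 × 3.15576 × 10^9 ≈ 3.15 × 10^10 s.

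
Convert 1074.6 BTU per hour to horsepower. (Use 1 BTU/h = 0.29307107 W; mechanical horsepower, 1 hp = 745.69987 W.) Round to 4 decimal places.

0.4223 hp

1 BTU per hour = 0.000393015 horsepower.
Then 1074.6 × 0.000393015 ≈ 0.4223 hp.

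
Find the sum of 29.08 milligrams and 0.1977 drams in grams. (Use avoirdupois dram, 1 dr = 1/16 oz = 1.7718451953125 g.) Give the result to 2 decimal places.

0.38 g

29.08 mg = 0.0290800 g and 0.1977 dr = 0.350294 g.
0.0290800 + 0.350294 ≈ 0.38 g.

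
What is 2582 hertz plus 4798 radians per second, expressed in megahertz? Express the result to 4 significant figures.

0.003346 MHz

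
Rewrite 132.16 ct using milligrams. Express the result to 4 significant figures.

1 ct = 200.000 milligrams.
So 132.16 × 200.000 ≈ 26430 mg.

26430 mg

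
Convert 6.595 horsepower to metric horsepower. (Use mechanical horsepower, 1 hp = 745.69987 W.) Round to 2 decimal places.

6.69 PS

1 hp = 1.01387 PS.
So 6.595 × 1.01387 ≈ 6.69 PS.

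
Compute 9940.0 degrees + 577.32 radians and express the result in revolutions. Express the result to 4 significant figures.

9940.0 ° = 27.6111 rev and 577.32 rad = 91.8833 rev.
27.6111 + 91.8833 ≈ 119.5 rev.

119.5 rev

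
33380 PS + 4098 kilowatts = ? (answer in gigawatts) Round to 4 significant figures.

0.02865 gigawatts

33380 PS = 0.0245509 GW and 4098 kW = 0.00409800 GW.
0.0245509 + 0.00409800 ≈ 0.02865 GW.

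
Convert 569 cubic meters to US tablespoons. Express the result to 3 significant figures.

3.85e+7 US tbsp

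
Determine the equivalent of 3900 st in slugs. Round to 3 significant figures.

1700 slug

1 st = 0.435133 slug.
Then 3900 × 0.435133 ≈ 1700 slug.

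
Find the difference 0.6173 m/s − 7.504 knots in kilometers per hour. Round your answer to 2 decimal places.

-11.68 km/h

0.6173 m/s = 2.22228 km/h and 7.504 kn = 13.8974 km/h.
2.22228 − 13.8974 ≈ -11.68 km/h.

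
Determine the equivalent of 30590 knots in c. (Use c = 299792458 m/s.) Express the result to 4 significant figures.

5.249e-5 c

1 knot = 1.71600e-9 times the speed of light.
30590 × 1.71600e-9 ≈ 5.249e-5 c.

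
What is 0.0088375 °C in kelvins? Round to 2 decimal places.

273.16 K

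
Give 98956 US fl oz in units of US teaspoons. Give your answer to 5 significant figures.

593740 US tsp

1 US fluid ounce = 6.00000 US teaspoons.
98956 × 6.00000 ≈ 593740 US tsp.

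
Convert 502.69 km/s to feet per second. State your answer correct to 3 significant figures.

1.65e+6 ft/s

1 km/s = 3280.84 ft/s.
So 502.69 × 3280.84 ≈ 1.65e+6 ft/s.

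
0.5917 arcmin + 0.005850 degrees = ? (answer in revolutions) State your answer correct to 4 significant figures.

0.5917 arcmin = 2.73935 × 10^-5 rev and 0.005850 ° = 1.62500 × 10^-5 rev.
2.73935 × 10^-5 + 1.62500 × 10^-5 ≈ 4.364 × 10^-5 rev.

4.364 × 10^-5 rev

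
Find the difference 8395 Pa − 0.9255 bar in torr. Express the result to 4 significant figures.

-631.2 torr

8395 Pa = 62.9677 torr and 0.9255 bar = 694.182 torr.
62.9677 − 694.182 ≈ -631.2 torr.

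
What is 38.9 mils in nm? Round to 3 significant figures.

988000 nanometers

1 mil = 25400.0 nanometers.
So 38.9 × 25400.0 ≈ 988000 nm.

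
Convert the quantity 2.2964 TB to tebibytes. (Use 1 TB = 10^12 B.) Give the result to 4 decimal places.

2.0886 TiB

1 TB = 0.909495 TiB.
So 2.2964 × 0.909495 ≈ 2.0886 TiB.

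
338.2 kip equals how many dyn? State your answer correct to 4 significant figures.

1 kip = 4.44822e+8 dyn.
338.2 × 4.44822e+8 ≈ 1.504e+11 dyn.

1.504e+11 dynes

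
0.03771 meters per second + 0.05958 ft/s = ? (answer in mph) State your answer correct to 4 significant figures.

0.1250 miles per hour

0.03771 m/s = 0.0843549 mph and 0.05958 ft/s = 0.0406227 mph.
0.0843549 + 0.0406227 ≈ 0.1250 mph.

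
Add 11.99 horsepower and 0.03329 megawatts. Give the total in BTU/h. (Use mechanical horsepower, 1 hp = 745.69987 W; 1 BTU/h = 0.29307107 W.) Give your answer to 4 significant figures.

144100 BTU per hour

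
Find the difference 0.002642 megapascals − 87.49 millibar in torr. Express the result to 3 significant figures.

0.002642 MPa = 19.8166 torr and 87.49 mbar = 65.6229 torr.
19.8166 − 65.6229 ≈ -45.8 torr.

-45.8 torr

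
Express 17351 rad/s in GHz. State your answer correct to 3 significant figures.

1 rad/s = 1.59155 × 10^-10 gigahertz.
Thus 17351 × 1.59155 × 10^-10 ≈ 2.76 × 10^-6 GHz.

2.76 × 10^-6 GHz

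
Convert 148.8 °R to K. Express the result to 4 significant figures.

°R = K × 9/5.
Applying the formula gives 82.67 K.

82.67 K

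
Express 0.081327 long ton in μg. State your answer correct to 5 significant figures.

1 long ton = 1.01605e+12 μg.
Thus 0.081327 × 1.01605e+12 ≈ 8.2632e+10 μg.

8.2632e+10 μg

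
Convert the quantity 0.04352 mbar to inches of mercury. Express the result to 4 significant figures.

0.001285 inHg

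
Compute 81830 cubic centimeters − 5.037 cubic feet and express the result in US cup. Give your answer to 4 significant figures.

81830 cm³ = 345.875 US cup and 5.037 ft³ = 602.870 US cup.
345.875 − 602.870 ≈ -257.0 US cup.

-257.0 US cups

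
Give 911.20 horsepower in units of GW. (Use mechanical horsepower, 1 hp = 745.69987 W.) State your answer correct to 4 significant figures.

1 horsepower = 7.45700 × 10^-7 GW.
Thus 911.20 × 7.45700 × 10^-7 ≈ 0.0006795 GW.

0.0006795 gigawatts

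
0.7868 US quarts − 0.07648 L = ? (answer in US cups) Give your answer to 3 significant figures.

2.82 US cups

0.7868 US qt = 3.14720 US cup and 0.07648 L = 0.323262 US cup.
3.14720 − 0.323262 ≈ 2.82 US cup.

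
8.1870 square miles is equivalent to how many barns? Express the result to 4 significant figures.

2.120 × 10^35 barns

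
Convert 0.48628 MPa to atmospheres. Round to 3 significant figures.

1 MPa = 9.86923 atm.
0.48628 × 9.86923 ≈ 4.80 atm.

4.80 atm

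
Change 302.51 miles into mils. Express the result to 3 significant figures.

1 mile = 6.33600 × 10^7 mil.
Thus 302.51 × 6.33600 × 10^7 ≈ 1.92 × 10^10 mil.

1.92 × 10^10 mils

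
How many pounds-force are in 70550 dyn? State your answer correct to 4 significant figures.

1 dyn = 2.24809 × 10^-6 lbf.
Then 70550 × 2.24809 × 10^-6 ≈ 0.1586 lbf.

0.1586 lbf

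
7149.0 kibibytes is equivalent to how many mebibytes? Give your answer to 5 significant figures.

1 KiB = 0.0009765625 MiB.
So 7149.0 × 0.0009765625 ≈ 6.9814 MiB.

6.9814 mebibytes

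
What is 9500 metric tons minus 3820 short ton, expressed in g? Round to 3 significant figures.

9500 t = 9.50000 × 10^9 g and 3820 short ton = 3.46545 × 10^9 g.
9.50000 × 10^9 − 3.46545 × 10^9 ≈ 6.03 × 10^9 g.

6.03 × 10^9 grams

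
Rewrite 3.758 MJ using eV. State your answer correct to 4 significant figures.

1 megajoule = 6.24151e+24 eV.
So 3.758 × 6.24151e+24 ≈ 2.346e+25 eV.

2.346e+25 eV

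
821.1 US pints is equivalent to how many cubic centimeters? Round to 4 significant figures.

1 US pint = 473.176 cubic centimeters.
821.1 × 473.176 ≈ 388500 cm³.

388500 cm³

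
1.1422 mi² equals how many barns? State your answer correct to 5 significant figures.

2.9583 × 10^34 barns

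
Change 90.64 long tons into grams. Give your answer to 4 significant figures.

1 long ton = 1.01605e+6 g.
Then 90.64 × 1.01605e+6 ≈ 9.209e+7 g.

9.209e+7 g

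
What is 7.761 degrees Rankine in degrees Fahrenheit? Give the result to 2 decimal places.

-451.91 °F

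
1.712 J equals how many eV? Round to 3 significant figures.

1 J = 6.24151e+18 eV.
1.712 × 6.24151e+18 ≈ 1.07e+19 eV.

1.07e+19 eV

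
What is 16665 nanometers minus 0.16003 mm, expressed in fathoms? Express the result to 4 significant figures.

-7.839e-5 fathom

16665 nm = 9.11253e-6 fathom and 0.16003 mm = 8.75055e-5 fathom.
9.11253e-6 − 8.75055e-5 ≈ -7.839e-5 fathom.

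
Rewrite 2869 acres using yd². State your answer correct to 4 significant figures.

1 acre = 4840.00 square yards.
Then 2869 × 4840.00 ≈ 1.389e+7 yd².

1.389e+7 yd²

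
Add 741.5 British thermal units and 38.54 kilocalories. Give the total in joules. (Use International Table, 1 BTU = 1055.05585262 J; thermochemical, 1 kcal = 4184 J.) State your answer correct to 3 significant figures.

944000 joules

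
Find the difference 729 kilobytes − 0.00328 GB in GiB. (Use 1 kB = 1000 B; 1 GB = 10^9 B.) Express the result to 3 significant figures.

729 kB = 0.000678934 GiB and 0.00328 GB = 0.00305474 GiB.
0.000678934 − 0.00305474 ≈ -0.00238 GiB.

-0.00238 gibibytes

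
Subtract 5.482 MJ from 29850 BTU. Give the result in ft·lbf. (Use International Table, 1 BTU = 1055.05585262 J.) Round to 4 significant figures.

1.919 × 10^7 ft·lbf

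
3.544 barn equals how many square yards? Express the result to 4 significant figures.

4.239e-28 yd²

1 barn = 1.19599e-28 square yards.
So 3.544 × 1.19599e-28 ≈ 4.239e-28 yd².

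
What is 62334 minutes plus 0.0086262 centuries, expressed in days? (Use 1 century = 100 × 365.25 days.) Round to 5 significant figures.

62334 min = 43.2875 d and 0.0086262 century = 315.072 d.
43.2875 + 315.072 ≈ 358.36 d.

358.36 d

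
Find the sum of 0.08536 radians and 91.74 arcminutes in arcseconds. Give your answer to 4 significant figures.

23110 arcsec

0.08536 rad = 17606.8 arcsec and 91.74 arcmin = 5504.40 arcsec.
17606.8 + 5504.40 ≈ 23110 arcsec.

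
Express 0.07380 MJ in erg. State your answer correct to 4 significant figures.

1 MJ = 1.00000 × 10^13 erg.
So 0.07380 × 1.00000 × 10^13 ≈ 7.380 × 10^11 erg.

7.380 × 10^11 ergs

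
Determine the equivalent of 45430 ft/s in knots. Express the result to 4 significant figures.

26920 kn

1 foot per second = 0.592484 knots.
So 45430 × 0.592484 ≈ 26920 kn.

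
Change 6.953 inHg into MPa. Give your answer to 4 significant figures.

1 inch of mercury = 0.00338639 MPa.
Thus 6.953 × 0.00338639 ≈ 0.02355 MPa.

0.02355 MPa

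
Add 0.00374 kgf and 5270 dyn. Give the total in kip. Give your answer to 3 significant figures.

0.00374 kgf = 8.24529e-6 kip and 5270 dyn = 1.18474e-5 kip.
8.24529e-6 + 1.18474e-5 ≈ 2.01e-5 kip.

2.01e-5 kips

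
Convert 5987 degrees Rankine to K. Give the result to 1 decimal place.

°R = K × 9/5.
Applying the formula gives 3326.1 K.

3326.1 kelvins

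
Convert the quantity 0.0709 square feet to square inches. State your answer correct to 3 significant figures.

10.2 square inches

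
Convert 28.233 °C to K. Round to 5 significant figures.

301.38 kelvins

K = °C + 273.15.
Applying the formula gives 301.38 K.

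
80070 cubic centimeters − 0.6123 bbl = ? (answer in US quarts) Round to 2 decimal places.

-18.26 US quarts

80070 cm³ = 84.6090 US qt and 0.6123 bbl = 102.866 US qt.
84.6090 − 102.866 ≈ -18.26 US qt.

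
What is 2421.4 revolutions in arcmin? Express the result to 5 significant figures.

5.2302e+7 arcmin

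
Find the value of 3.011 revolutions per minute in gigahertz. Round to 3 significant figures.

5.02e-11 gigahertz

1 rpm = 1.66667e-11 GHz.
Then 3.011 × 1.66667e-11 ≈ 5.02e-11 GHz.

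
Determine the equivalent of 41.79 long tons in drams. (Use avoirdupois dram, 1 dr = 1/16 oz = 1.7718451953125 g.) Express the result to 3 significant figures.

1 long ton = 573440 dr.
So 41.79 × 573440 ≈ 2.40e+7 dr.

2.40e+7 drams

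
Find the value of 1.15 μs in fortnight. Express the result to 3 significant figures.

9.51e-13 fortnights

1 microsecond = 8.26720e-13 fortnights.
Then 1.15 × 8.26720e-13 ≈ 9.51e-13 fortnight.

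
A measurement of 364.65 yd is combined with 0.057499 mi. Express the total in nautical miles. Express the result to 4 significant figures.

364.65 yd = 0.180041 nmi and 0.057499 mi = 0.0499653 nmi.
0.180041 + 0.0499653 ≈ 0.2300 nmi.

0.2300 nmi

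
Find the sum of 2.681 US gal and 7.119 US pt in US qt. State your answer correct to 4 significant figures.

2.681 US gal = 10.7240 US qt and 7.119 US pt = 3.55950 US qt.
10.7240 + 3.55950 ≈ 14.28 US qt.

14.28 US quarts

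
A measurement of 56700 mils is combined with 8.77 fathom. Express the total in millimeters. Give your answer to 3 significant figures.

17500 mm

56700 mil = 1440.18 mm and 8.77 fathom = 16038.6 mm.
1440.18 + 16038.6 ≈ 17500 mm.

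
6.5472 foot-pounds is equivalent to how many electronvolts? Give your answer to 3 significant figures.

5.54e+19 electronvolts

1 ft·lbf = 8.46235e+18 eV.
Thus 6.5472 × 8.46235e+18 ≈ 5.54e+19 eV.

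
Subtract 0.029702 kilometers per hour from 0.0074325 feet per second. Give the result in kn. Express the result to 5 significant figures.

-0.011634 kn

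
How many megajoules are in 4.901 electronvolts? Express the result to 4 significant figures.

7.852e-25 megajoules

1 electronvolt = 1.60218e-25 MJ.
Thus 4.901 × 1.60218e-25 ≈ 7.852e-25 MJ.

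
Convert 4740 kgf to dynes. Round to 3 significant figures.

4.65e+9 dyn

1 kgf = 980665 dyn.
4740 × 980665 ≈ 4.65e+9 dyn.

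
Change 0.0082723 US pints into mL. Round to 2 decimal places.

3.91 milliliters

1 US pt = 473.176 milliliters.
0.0082723 × 473.176 ≈ 3.91 mL.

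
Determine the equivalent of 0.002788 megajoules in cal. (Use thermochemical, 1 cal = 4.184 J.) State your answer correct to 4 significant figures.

1 megajoule = 239006 cal.
Thus 0.002788 × 239006 ≈ 666.3 cal.

666.3 calories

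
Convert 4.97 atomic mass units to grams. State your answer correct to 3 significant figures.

1 atomic mass unit = 1.66054e-24 g.
Then 4.97 × 1.66054e-24 ≈ 8.25e-24 g.

8.25e-24 grams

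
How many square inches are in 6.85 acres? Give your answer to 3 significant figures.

1 acre = 6.27264 × 10^6 in².
Then 6.85 × 6.27264 × 10^6 ≈ 4.30 × 10^7 in².

4.30 × 10^7 in²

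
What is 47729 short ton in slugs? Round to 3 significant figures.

1 short ton = 62.1619 slugs.
Thus 47729 × 62.1619 ≈ 2.97e+6 slug.

2.97e+6 slugs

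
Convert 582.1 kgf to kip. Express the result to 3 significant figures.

1 kilogram-force = 0.00220462 kip.
So 582.1 × 0.00220462 ≈ 1.28 kip.

1.28 kip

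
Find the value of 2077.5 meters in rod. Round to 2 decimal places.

413.09 rod

1 m = 0.198839 rods.
Thus 2077.5 × 0.198839 ≈ 413.09 rod.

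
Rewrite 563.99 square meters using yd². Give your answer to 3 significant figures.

675 yd²

1 m² = 1.19599 yd².
Thus 563.99 × 1.19599 ≈ 675 yd².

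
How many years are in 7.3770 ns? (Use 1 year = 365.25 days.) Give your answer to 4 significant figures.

2.338e-16 yr

1 nanosecond = 3.16881e-17 yr.
Thus 7.3770 × 3.16881e-17 ≈ 2.338e-16 yr.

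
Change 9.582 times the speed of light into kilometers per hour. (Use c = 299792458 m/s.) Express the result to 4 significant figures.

1 speed of light = 1.07925 × 10^9 km/h.
Then 9.582 × 1.07925 × 10^9 ≈ 1.034 × 10^10 km/h.

1.034 × 10^10 km/h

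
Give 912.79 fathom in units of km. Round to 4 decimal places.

1.6693 km

1 fathom = 0.00182880 km.
Then 912.79 × 0.00182880 ≈ 1.6693 km.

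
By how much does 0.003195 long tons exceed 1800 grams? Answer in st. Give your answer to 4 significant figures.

0.003195 long ton = 0.511200 st and 1800 g = 0.283451 st.
0.511200 − 0.283451 ≈ 0.2277 st.

0.2277 st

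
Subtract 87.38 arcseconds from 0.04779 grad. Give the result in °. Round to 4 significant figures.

0.04779 grad = 0.0430110 ° and 87.38 arcsec = 0.0242722 °.
0.0430110 − 0.0242722 ≈ 0.01874 °.

0.01874 degrees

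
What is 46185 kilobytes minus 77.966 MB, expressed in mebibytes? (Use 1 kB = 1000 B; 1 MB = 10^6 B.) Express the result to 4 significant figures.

46185 kB = 44.0454 MiB and 77.966 MB = 74.3542 MiB.
44.0454 − 74.3542 ≈ -30.31 MiB.

-30.31 mebibytes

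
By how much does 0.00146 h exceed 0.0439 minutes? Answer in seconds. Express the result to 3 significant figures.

2.62 s

0.00146 h = 5.25600 s and 0.0439 min = 2.63400 s.
5.25600 − 2.63400 ≈ 2.62 s.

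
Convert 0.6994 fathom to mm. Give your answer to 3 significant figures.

1280 mm

1 fathom = 1828.80 mm.
So 0.6994 × 1828.80 ≈ 1280 mm.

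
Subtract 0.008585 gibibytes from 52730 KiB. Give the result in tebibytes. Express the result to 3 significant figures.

4.07 × 10^-5 TiB

52730 KiB = 4.91086 × 10^-5 TiB and 0.008585 GiB = 8.38379 × 10^-6 TiB.
4.91086 × 10^-5 − 8.38379 × 10^-6 ≈ 4.07 × 10^-5 TiB.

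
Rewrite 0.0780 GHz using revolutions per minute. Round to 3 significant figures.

1 gigahertz = 6.00000 × 10^10 rpm.
0.0780 × 6.00000 × 10^10 ≈ 4.68 × 10^9 rpm.

4.68 × 10^9 revolutions per minute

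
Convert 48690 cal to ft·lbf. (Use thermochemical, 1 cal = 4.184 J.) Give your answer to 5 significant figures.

150260 foot-pounds

1 calorie = 3.08596 foot-pounds.
So 48690 × 3.08596 ≈ 150260 ft·lbf.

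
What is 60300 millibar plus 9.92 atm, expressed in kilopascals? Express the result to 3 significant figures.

60300 mbar = 6030.00 kPa and 9.92 atm = 1005.14 kPa.
6030.00 + 1005.14 ≈ 7040 kPa.

7040 kPa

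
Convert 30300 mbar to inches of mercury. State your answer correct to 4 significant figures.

894.8 inHg

1 mbar = 0.0295300 inHg.
30300 × 0.0295300 ≈ 894.8 inHg.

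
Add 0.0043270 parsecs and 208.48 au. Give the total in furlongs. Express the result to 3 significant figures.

0.0043270 pc = 6.63710e+11 furlong and 208.48 au = 1.55035e+11 furlong.
6.63710e+11 + 1.55035e+11 ≈ 8.19e+11 furlong.

8.19e+11 furlongs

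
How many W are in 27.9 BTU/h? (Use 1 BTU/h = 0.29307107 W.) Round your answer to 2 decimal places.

8.18 watts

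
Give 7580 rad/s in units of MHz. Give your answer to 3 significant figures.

1 radian per second = 1.59155 × 10^-7 megahertz.
Then 7580 × 1.59155 × 10^-7 ≈ 0.00121 MHz.

0.00121 MHz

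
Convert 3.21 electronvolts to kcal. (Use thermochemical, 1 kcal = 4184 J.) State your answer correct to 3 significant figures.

1 eV = 3.82929e-23 kilocalories.
Then 3.21 × 3.82929e-23 ≈ 1.23e-22 kcal.

1.23e-22 kilocalories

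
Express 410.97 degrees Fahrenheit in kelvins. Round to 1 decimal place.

483.7 K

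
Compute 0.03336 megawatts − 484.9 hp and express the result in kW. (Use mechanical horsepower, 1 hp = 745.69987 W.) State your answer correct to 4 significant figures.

-328.2 kilowatts

0.03336 MW = 33.3600 kW and 484.9 hp = 361.590 kW.
33.3600 − 361.590 ≈ -328.2 kW.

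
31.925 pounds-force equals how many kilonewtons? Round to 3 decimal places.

1 pound-force = 0.00444822 kilonewtons.
31.925 × 0.00444822 ≈ 0.142 kN.

0.142 kilonewtons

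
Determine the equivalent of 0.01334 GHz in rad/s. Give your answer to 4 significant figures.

1 GHz = 6.28319 × 10^9 radians per second.
Then 0.01334 × 6.28319 × 10^9 ≈ 8.382 × 10^7 rad/s.

8.382 × 10^7 rad/s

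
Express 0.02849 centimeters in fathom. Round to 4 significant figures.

1 centimeter = 0.00546807 fathoms.
Then 0.02849 × 0.00546807 ≈ 0.0001558 fathom.

0.0001558 fathoms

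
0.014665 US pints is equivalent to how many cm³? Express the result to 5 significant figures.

6.9391 cubic centimeters

1 US pint = 473.176 cubic centimeters.
Thus 0.014665 × 473.176 ≈ 6.9391 cm³.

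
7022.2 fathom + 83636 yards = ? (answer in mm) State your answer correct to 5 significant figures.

7022.2 fathom = 1.28422 × 10^7 mm and 83636 yd = 7.64768 × 10^7 mm.
1.28422 × 10^7 + 7.64768 × 10^7 ≈ 8.9319 × 10^7 mm.

8.9319 × 10^7 mm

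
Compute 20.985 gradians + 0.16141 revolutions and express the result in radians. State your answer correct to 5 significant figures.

1.3438 rad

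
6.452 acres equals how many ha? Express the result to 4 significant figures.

2.611 ha

1 acre = 0.404686 ha.
Then 6.452 × 0.404686 ≈ 2.611 ha.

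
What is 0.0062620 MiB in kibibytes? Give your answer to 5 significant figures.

6.4123 KiB

1 MiB = 1024.00 kibibytes.
So 0.0062620 × 1024.00 ≈ 6.4123 KiB.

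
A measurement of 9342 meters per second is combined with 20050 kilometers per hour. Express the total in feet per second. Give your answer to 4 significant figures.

48920 feet per second

9342 m/s = 30649.6 ft/s and 20050 km/h = 18272.5 ft/s.
30649.6 + 18272.5 ≈ 48920 ft/s.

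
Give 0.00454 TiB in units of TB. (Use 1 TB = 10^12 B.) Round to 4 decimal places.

0.0050 TB

1 TiB = 1.09951 terabytes.
0.00454 × 1.09951 ≈ 0.0050 TB.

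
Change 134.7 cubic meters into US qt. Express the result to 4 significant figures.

1 m³ = 1056.69 US qt.
So 134.7 × 1056.69 ≈ 142300 US qt.

142300 US quarts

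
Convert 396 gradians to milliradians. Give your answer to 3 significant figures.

1 gradian = 15.7080 mrad.
Thus 396 × 15.7080 ≈ 6220 mrad.

6220 mrad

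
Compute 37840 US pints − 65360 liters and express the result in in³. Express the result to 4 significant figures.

37840 US pt = 1.09263e+6 in³ and 65360 L = 3.98851e+6 in³.
1.09263e+6 − 3.98851e+6 ≈ -2.896e+6 in³.

-2.896e+6 in³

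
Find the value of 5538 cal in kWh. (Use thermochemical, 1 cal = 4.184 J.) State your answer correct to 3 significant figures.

1 calorie = 1.16222e-6 kWh.
5538 × 1.16222e-6 ≈ 0.00644 kWh.

0.00644 kilowatt-hours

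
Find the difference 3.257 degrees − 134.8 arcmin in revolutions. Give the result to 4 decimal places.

3.257 ° = 0.00904722 rev and 134.8 arcmin = 0.00624074 rev.
0.00904722 − 0.00624074 ≈ 0.0028 rev.

0.0028 revolutions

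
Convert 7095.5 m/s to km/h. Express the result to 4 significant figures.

25540 km/h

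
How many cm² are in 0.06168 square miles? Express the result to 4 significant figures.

1 mi² = 2.58999e+10 cm².
Then 0.06168 × 2.58999e+10 ≈ 1.598e+9 cm².

1.598e+9 square centimeters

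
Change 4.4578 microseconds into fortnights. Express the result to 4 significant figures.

1 μs = 8.26720 × 10^-13 fortnights.
4.4578 × 8.26720 × 10^-13 ≈ 3.685 × 10^-12 fortnight.

3.685 × 10^-12 fortnights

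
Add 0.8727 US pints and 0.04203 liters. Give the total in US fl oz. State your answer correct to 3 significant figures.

15.4 US fluid ounces

0.8727 US pt = 13.9632 US fl oz and 0.04203 L = 1.42120 US fl oz.
13.9632 + 1.42120 ≈ 15.4 US fl oz.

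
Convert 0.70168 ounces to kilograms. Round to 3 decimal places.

1 oz = 0.0283495 kg.
Then 0.70168 × 0.0283495 ≈ 0.020 kg.

0.020 kilograms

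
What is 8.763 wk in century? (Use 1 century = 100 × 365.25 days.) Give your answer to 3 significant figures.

1 wk = 0.000191650 centuries.
Then 8.763 × 0.000191650 ≈ 0.00168 century.

0.00168 century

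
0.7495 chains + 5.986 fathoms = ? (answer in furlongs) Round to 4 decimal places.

0.7495 chain = 0.0749500 furlong and 5.986 fathom = 0.0544182 furlong.
0.0749500 + 0.0544182 ≈ 0.1294 furlong.

0.1294 furlongs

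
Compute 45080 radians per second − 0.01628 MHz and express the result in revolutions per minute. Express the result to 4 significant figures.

-546300 rpm

45080 rad/s = 430482 rpm and 0.01628 MHz = 976800 rpm.
430482 − 976800 ≈ -546300 rpm.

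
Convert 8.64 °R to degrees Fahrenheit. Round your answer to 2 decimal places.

-451.03 degrees Fahrenheit

°R = °F + 459.67.
Applying the formula gives -451.03 °F.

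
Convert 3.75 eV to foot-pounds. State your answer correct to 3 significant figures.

4.43 × 10^-19 ft·lbf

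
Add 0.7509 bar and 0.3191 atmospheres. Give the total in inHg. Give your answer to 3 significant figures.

31.7 inches of mercury

0.7509 bar = 22.1741 inHg and 0.3191 atm = 9.54787 inHg.
22.1741 + 9.54787 ≈ 31.7 inHg.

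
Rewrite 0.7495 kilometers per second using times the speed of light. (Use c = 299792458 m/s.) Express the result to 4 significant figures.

1 kilometer per second = 3.33564e-6 c.
So 0.7495 × 3.33564e-6 ≈ 2.500e-6 c.

2.500e-6 times the speed of light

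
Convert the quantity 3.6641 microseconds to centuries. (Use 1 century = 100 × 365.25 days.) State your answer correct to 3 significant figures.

1 μs = 3.16881e-16 century.
Then 3.6641 × 3.16881e-16 ≈ 1.16e-15 century.

1.16e-15 century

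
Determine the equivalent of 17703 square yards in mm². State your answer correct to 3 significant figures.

1.48e+10 mm²

1 yd² = 836127 mm².
Then 17703 × 836127 ≈ 1.48e+10 mm².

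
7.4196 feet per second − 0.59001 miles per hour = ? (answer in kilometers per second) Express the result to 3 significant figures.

7.4196 ft/s = 0.00226149 km/s and 0.59001 mph = 0.000263758 km/s.
0.00226149 − 0.000263758 ≈ 0.00200 km/s.

0.00200 km/s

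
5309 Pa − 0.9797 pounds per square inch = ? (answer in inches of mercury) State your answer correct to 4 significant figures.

-0.4269 inches of mercury

5309 Pa = 1.56775 inHg and 0.9797 psi = 1.99469 inHg.
1.56775 − 1.99469 ≈ -0.4269 inHg.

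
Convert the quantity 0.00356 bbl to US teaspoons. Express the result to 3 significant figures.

1 bbl = 32256.0 US teaspoons.
0.00356 × 32256.0 ≈ 115 US tsp.

115 US teaspoons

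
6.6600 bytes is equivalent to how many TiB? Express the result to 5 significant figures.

6.0572 × 10^-12 tebibytes

1 B = 9.09495 × 10^-13 TiB.
So 6.6600 × 9.09495 × 10^-13 ≈ 6.0572 × 10^-12 TiB.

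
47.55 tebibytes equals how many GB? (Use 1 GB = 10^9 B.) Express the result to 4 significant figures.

1 tebibyte = 1099.51 GB.
So 47.55 × 1099.51 ≈ 52280 GB.

52280 GB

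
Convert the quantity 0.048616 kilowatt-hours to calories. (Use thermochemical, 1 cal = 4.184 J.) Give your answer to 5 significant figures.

1 kWh = 860421 cal.
So 0.048616 × 860421 ≈ 41830 cal.

41830 cal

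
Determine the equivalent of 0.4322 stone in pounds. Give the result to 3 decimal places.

6.051 pounds

1 st = 14.0000 pounds.
0.4322 × 14.0000 ≈ 6.051 lb.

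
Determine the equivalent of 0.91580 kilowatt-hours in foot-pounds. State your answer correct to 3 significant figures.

2.43 × 10^6 foot-pounds

1 kilowatt-hour = 2.65522 × 10^6 foot-pounds.
0.91580 × 2.65522 × 10^6 ≈ 2.43 × 10^6 ft·lbf.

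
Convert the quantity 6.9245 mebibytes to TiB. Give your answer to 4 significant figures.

1 mebibyte = 9.53674 × 10^-7 tebibytes.
Thus 6.9245 × 9.53674 × 10^-7 ≈ 6.604 × 10^-6 TiB.

6.604 × 10^-6 TiB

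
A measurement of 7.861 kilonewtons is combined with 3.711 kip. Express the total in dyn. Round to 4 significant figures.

2.437e+9 dyn

7.861 kN = 7.86100e+8 dyn and 3.711 kip = 1.65074e+9 dyn.
7.86100e+8 + 1.65074e+9 ≈ 2.437e+9 dyn.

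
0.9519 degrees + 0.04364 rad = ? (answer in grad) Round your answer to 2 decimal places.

0.9519 ° = 1.05767 grad and 0.04364 rad = 2.77821 grad.
1.05767 + 2.77821 ≈ 3.84 grad.

3.84 gradians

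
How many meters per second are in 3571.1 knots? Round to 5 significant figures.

1837.1 meters per second

1 kn = 0.514444 meters per second.
3571.1 × 0.514444 ≈ 1837.1 m/s.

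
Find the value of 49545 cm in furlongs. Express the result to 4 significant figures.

2.463 furlong

1 cm = 4.97097 × 10^-5 furlong.
So 49545 × 4.97097 × 10^-5 ≈ 2.463 furlong.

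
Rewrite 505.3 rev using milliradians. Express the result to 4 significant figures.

3.175 × 10^6 mrad

1 revolution = 6283.19 milliradians.
So 505.3 × 6283.19 ≈ 3.175 × 10^6 mrad.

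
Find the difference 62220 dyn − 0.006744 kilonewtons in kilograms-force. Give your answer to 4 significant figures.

62220 dyn = 0.06344674 kgf and 0.006744 kN = 0.6876966 kgf.
0.06344674 − 0.6876966 ≈ -0.6242 kgf.

-0.6242 kilograms-force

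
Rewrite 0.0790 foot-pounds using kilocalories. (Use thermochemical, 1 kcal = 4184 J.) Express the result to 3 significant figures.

2.56 × 10^-5 kcal

1 ft·lbf = 0.000324048 kilocalories.
Then 0.0790 × 0.000324048 ≈ 2.56 × 10^-5 kcal.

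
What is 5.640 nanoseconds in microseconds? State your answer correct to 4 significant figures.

1 nanosecond = 0.00100000 μs.
Then 5.640 × 0.00100000 ≈ 0.005640 μs.

0.005640 μs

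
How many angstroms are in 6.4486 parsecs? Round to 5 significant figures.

1 parsec = 3.08568e+26 angstroms.
Thus 6.4486 × 3.08568e+26 ≈ 1.9898e+27 Å.

1.9898e+27 angstroms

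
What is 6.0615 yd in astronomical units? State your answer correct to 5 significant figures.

3.7050e-11 astronomical units

1 yd = 6.11239e-12 astronomical units.
6.0615 × 6.11239e-12 ≈ 3.7050e-11 au.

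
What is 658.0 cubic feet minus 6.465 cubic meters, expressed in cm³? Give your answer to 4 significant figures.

658.0 ft³ = 1.86325e+7 cm³ and 6.465 m³ = 6.46500e+6 cm³.
1.86325e+7 − 6.46500e+6 ≈ 1.217e+7 cm³.

1.217e+7 cm³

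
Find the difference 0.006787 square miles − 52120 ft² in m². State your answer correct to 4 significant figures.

12740 square meters

0.006787 mi² = 17578.2 m² and 52120 ft² = 4842.11 m².
17578.2 − 4842.11 ≈ 12740 m².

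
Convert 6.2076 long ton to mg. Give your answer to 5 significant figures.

1 long ton = 1.01605 × 10^9 mg.
6.2076 × 1.01605 × 10^9 ≈ 6.3072 × 10^9 mg.

6.3072 × 10^9 mg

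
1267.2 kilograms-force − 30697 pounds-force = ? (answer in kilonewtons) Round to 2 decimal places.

1267.2 kgf = 12.4270 kN and 30697 lbf = 136.547 kN.
12.4270 − 136.547 ≈ -124.12 kN.

-124.12 kN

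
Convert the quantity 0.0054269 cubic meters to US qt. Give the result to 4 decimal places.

5.7345 US quarts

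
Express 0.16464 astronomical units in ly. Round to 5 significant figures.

1 astronomical unit = 1.58125 × 10^-5 light-years.
Then 0.16464 × 1.58125 × 10^-5 ≈ 2.6034 × 10^-6 ly.

2.6034 × 10^-6 ly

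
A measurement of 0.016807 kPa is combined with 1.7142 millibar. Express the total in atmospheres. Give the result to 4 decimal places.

0.0019 atmospheres

0.016807 kPa = 0.000165872 atm and 1.7142 mbar = 0.00169178 atm.
0.000165872 + 0.00169178 ≈ 0.0019 atm.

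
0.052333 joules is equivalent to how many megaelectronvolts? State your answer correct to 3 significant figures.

3.27 × 10^11 MeV

1 J = 6.24151 × 10^12 MeV.
0.052333 × 6.24151 × 10^12 ≈ 3.27 × 10^11 MeV.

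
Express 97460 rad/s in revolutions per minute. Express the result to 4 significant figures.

930700 revolutions per minute

1 rad/s = 9.54930 rpm.
Then 97460 × 9.54930 ≈ 930700 rpm.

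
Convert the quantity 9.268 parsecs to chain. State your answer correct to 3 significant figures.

1 parsec = 1.53388 × 10^15 chain.
Thus 9.268 × 1.53388 × 10^15 ≈ 1.42 × 10^16 chain.

1.42 × 10^16 chains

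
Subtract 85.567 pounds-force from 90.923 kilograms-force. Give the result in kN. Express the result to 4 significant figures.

90.923 kgf = 0.891650 kN and 85.567 lbf = 0.380621 kN.
0.891650 − 0.380621 ≈ 0.5110 kN.

0.5110 kilonewtons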